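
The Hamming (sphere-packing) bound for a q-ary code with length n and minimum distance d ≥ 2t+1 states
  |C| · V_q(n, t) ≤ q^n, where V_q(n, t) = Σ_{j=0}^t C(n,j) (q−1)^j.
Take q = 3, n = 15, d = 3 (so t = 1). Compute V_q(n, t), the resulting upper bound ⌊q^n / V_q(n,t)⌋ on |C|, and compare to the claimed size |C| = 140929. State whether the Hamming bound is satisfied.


V_q(n, t) = 31, q^n = 14348907, Hamming bound = 462867, |C| = 140929 ≤ bound (satisfied).

Step 1: Compute V_q(n, t) = Σ_{j=0}^1 C(n, j) (q−1)^j.
  j = 0: C(15,0)·(2)^0 = 1·1 = 1.
  j = 1: C(15,1)·(2)^1 = 15·2 = 30.
  V_q(n, t) = 1 + 30 = 31.
Step 2: q^n = 3^15 = 14348907.
Step 3: Hamming bound ⌊q^n / V_q(n,t)⌋ = ⌊14348907/31⌋ = 462867.
Step 4: Compare |C| = 140929 to 462867: satisfied.
The claimed |C| lies below the Hamming bound.


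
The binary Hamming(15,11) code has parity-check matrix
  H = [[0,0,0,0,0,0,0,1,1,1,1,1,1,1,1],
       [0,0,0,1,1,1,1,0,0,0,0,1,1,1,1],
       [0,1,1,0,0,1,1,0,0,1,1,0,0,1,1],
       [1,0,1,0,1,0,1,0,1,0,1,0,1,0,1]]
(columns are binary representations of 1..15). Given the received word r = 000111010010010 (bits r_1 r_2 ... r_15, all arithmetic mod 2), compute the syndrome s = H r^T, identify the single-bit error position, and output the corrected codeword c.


s = (1, 0, 1, 0)^T, error position = 10, corrected codeword c = 000111010110010

Compute s = H r^T mod 2 one row at a time:
  s_1 = 1 + 0 + 0 + 1 + 0 + 0 + 1 + 0 = 3 ≡ 1 (mod 2).
  s_2 = 1 + 1 + 1 + 0 + 0 + 0 + 1 + 0 = 4 ≡ 0 (mod 2).
  s_3 = 0 + 0 + 1 + 0 + 0 + 1 + 1 + 0 = 3 ≡ 1 (mod 2).
  s_4 = 0 + 0 + 1 + 0 + 0 + 1 + 0 + 0 = 2 ≡ 0 (mod 2).
s = (1, 0, 1, 0)^T — this equals column 10 of H (binary 1010), so error is at position 10.
Correct: flip bit 10 of r = 000111010010010 to get c = 000111010110010.


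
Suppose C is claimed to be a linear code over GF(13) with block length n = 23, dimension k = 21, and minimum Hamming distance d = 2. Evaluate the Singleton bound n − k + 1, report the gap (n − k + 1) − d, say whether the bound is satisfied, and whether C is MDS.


Singleton RHS = n − k + 1 = 3, slack = 1, bound satisfied, not MDS.

Singleton bound: d ≤ n − k + 1.
Here n = 23, k = 21, so n − k + 1 = 3.
Given d = 2, check d ≤ 3: YES.
Slack = (n − k + 1) − d = 1.
The code is NOT MDS (slack = 1 > 0).
Description: the claimed parameters are [23, 21, 2]_13; such a code would be non-MDS.


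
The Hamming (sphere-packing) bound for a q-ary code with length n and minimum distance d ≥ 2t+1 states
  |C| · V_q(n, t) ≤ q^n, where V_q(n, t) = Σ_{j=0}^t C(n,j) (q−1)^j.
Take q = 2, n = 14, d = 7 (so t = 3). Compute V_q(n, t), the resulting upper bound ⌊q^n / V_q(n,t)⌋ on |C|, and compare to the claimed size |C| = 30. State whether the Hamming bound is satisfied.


V_q(n, t) = 470, q^n = 16384, Hamming bound = 34, |C| = 30 ≤ bound (satisfied).

Step 1: Compute V_q(n, t) = Σ_{j=0}^3 C(n, j) (q−1)^j.
  j = 0: C(14,0)·(1)^0 = 1·1 = 1.
  j = 1: C(14,1)·(1)^1 = 14·1 = 14.
  j = 2: C(14,2)·(1)^2 = 91·1 = 91.
  j = 3: C(14,3)·(1)^3 = 364·1 = 364.
  V_q(n, t) = 1 + 14 + 91 + 364 = 470.
Step 2: q^n = 2^14 = 16384.
Step 3: Hamming bound ⌊q^n / V_q(n,t)⌋ = ⌊16384/470⌋ = 34.
Step 4: Compare |C| = 30 to 34: satisfied.
The claimed |C| lies below the Hamming bound.


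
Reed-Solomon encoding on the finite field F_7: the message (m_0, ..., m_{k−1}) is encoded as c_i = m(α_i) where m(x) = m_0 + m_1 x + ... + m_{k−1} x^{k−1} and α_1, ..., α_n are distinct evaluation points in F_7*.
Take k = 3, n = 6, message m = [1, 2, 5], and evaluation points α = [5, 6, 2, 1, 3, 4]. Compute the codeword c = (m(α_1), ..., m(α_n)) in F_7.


c = [3, 4, 4, 1, 3, 5]

Message polynomial: m(x) = 1 + 2·x + 5·x^2 (mod 7).
For each evaluation point α_i, compute m(α_i) mod 7:
  α_1 = 5: Horner steps 5 → 6 → 3, so m(5) = 3.
  α_2 = 6: Horner steps 5 → 4 → 4, so m(6) = 4.
  α_3 = 2: Horner steps 5 → 5 → 4, so m(2) = 4.
  α_4 = 1: Horner steps 5 → 0 → 1, so m(1) = 1.
  α_5 = 3: Horner steps 5 → 3 → 3, so m(3) = 3.
  α_6 = 4: Horner steps 5 → 1 → 5, so m(4) = 5.
Codeword c = [3, 4, 4, 1, 3, 5] ∈ F_7^6.


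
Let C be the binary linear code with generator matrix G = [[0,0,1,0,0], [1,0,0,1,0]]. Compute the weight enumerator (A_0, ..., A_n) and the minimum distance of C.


Weight distribution: A_0 = 1, A_1 = 1, A_2 = 1, A_3 = 1. Minimum distance d = 1.

Enumerate all 2^2 = 4 messages m ∈ F_2^2.
For each, compute codeword c = mG in F_2^5, then tally its weight.
  m = 00 → c = 00000, weight = 0.
  m = 10 → c = 00100, weight = 1.
  m = 01 → c = 10010, weight = 2.
  m = 11 → c = 10110, weight = 3.
Tally weights:
  weight 0: 1 codewords.
  weight 1: 1 codewords.
  weight 2: 1 codewords.
  weight 3: 1 codewords.
Minimum distance d = smallest w > 0 with A_w > 0 = 1.
Sanity: Σ A_w = 4 = 2^2 = 4 ✓.


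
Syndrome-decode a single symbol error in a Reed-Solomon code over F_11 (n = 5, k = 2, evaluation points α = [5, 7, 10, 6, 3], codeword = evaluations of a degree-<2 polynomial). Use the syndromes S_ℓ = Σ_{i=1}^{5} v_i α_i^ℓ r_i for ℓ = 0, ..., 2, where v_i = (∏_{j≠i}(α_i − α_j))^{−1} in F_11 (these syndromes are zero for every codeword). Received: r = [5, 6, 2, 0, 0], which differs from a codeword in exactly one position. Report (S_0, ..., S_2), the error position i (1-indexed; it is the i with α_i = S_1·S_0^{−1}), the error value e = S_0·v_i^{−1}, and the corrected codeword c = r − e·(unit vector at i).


S = (6, 7, 10), error at position 5, error magnitude e = 7, c = [5, 6, 2, 0, 4].

Step 1: column multipliers v_i = (∏_{j≠i}(α_i − α_j))^{−1} mod 11.
  i = 1 (α = 5): (5−7)(5−10)(5−6)(5−3) = (−2)·(−5)·(−1)·2 = −20 ≡ 2, so v_1 = 2^{−1} = 6 (mod 11).
  i = 2 (α = 7): (7−5)(7−10)(7−6)(7−3) = 2·(−3)·1·4 = −24 ≡ 9, so v_2 = 9^{−1} = 5 (mod 11).
  i = 3 (α = 10): (10−5)(10−7)(10−6)(10−3) = 5·3·4·7 = 420 ≡ 2, so v_3 = 2^{−1} = 6 (mod 11).
  i = 4 (α = 6): (6−5)(6−7)(6−10)(6−3) = 1·(−1)·(−4)·3 = 12 ≡ 1, so v_4 = 1^{−1} = 1 (mod 11).
  i = 5 (α = 3): (3−5)(3−7)(3−10)(3−6) = (−2)·(−4)·(−7)·(−3) = 168 ≡ 3, so v_5 = 3^{−1} = 4 (mod 11).
  v = [6, 5, 6, 1, 4].
Step 2: syndromes of r = [5, 6, 2, 0, 0] (all sums mod 11).
  S_0 = Σ v_i r_i = 6·5 + 5·6 + 6·2 + 1·0 + 4·0 = 72 ≡ 6.
  S_1 = Σ v_i α_i r_i = 6·5·5 + 5·7·6 + 6·10·2 + 1·6·0 + 4·3·0 = 480 ≡ 7.
  α_i^2 mod 11 = [3, 5, 1, 3, 9].
  S_2 = Σ v_i α_i^2 r_i = 6·3·5 + 5·5·6 + 6·1·2 + 1·3·0 + 4·9·0 = 252 ≡ 10.
  S = (6, 7, 10) ≠ 0, so r is not a codeword (an error is present).
Step 3: locate the error. For a single error e at position i, S_ℓ = v_i·e·α_i^ℓ, so α_err = S_1/S_0.
  S_0^{−1} = 6^{−1} = 2 (mod 11), so α_err = 7·2 = 14 ≡ 3 = α_5. Error position i = 5.
  Consistency check: S_2/S_1 = 10·8 = 80 ≡ 3 = α_err ✓ (single-error assumption holds).
Step 4: error magnitude e = S_0/v_5 = S_0·∏_{j≠5}(α_5 − α_j) = 6·3 = 18 ≡ 7 (mod 11).
Step 5: correct position 5: c_5 = r_5 − e = 0 − 7 ≡ 4 (mod 11). Hence c = [5, 6, 2, 0, 4].
  Check: interpolating c through the α_i gives m(x) = 8 + 6·x (degree < 2) with m(α_i) = c_i for every i, so c is indeed a codeword.


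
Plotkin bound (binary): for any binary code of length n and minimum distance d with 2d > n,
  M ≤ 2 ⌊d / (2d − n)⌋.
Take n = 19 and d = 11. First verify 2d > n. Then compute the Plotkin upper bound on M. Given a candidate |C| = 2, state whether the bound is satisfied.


Plotkin bound M ≤ 6; given |C| = 2 ≤ bound (satisfied).

Check applicability: 2d = 22, n = 19.
2d − n = 3 > 0, so Plotkin applies.
Compute d/(2d−n) = 11/3 ≈ 3.6667.
⌊d/(2d−n)⌋ = 3.
Plotkin bound: M ≤ 2·3 = 6.
Given |C| = 2, check: satisfied.
This |C| is below the Plotkin bound.


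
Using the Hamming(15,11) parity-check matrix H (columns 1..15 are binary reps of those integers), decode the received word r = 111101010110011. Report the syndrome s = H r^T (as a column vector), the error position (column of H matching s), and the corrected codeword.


s = (1, 0, 1, 0)^T, error position = 10, corrected codeword c = 111101010010011

Compute s = H r^T mod 2 one row at a time:
  s_1 = 1 + 0 + 1 + 1 + 0 + 0 + 1 + 1 = 5 ≡ 1 (mod 2).
  s_2 = 1 + 0 + 1 + 0 + 0 + 0 + 1 + 1 = 4 ≡ 0 (mod 2).
  s_3 = 1 + 1 + 1 + 0 + 1 + 1 + 1 + 1 = 7 ≡ 1 (mod 2).
  s_4 = 1 + 1 + 0 + 0 + 0 + 1 + 0 + 1 = 4 ≡ 0 (mod 2).
s = (1, 0, 1, 0)^T — this equals column 10 of H (binary 1010), so error is at position 10.
Correct: flip bit 10 of r = 111101010110011 to get c = 111101010010011.


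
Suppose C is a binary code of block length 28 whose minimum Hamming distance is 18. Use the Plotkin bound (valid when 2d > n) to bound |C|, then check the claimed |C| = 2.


Plotkin bound M ≤ 4; given |C| = 2 ≤ bound (satisfied).

Check applicability: 2d = 36, n = 28.
2d − n = 8 > 0, so Plotkin applies.
Compute d/(2d−n) = 18/8 ≈ 2.2500.
⌊d/(2d−n)⌋ = 2.
Plotkin bound: M ≤ 2·2 = 4.
Given |C| = 2, check: satisfied.
This |C| is below the Plotkin bound.


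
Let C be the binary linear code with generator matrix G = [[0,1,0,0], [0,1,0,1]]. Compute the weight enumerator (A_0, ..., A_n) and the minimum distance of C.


Weight distribution: A_0 = 1, A_1 = 2, A_2 = 1. Minimum distance d = 1.

Enumerate all 2^2 = 4 messages m ∈ F_2^2.
For each, compute codeword c = mG in F_2^4, then tally its weight.
  m = 00 → c = 0000, weight = 0.
  m = 10 → c = 0100, weight = 1.
  m = 01 → c = 0101, weight = 2.
  m = 11 → c = 0001, weight = 1.
Tally weights:
  weight 0: 1 codewords.
  weight 1: 2 codewords.
  weight 2: 1 codewords.
Minimum distance d = smallest w > 0 with A_w > 0 = 1.
Sanity: Σ A_w = 4 = 2^2 = 4 ✓.


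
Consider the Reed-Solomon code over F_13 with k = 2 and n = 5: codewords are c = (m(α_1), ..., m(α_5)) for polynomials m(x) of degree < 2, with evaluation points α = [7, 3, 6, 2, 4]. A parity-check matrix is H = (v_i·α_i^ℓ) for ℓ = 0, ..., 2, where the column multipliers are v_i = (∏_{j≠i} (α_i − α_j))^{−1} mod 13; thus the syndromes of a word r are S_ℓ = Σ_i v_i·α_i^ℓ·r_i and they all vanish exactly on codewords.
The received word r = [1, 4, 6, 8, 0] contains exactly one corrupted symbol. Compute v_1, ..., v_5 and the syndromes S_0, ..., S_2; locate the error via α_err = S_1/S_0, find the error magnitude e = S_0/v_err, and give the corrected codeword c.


S = (7, 3, 5), error at position 3, error magnitude e = 1, c = [1, 4, 5, 8, 0].

Step 1: column multipliers v_i = (∏_{j≠i}(α_i − α_j))^{−1} mod 13.
  i = 1 (α = 7): (7−3)(7−6)(7−2)(7−4) = 4·1·5·3 = 60 ≡ 8, so v_1 = 8^{−1} = 5 (mod 13).
  i = 2 (α = 3): (3−7)(3−6)(3−2)(3−4) = (−4)·(−3)·1·(−1) = −12 ≡ 1, so v_2 = 1^{−1} = 1 (mod 13).
  i = 3 (α = 6): (6−7)(6−3)(6−2)(6−4) = (−1)·3·4·2 = −24 ≡ 2, so v_3 = 2^{−1} = 7 (mod 13).
  i = 4 (α = 2): (2−7)(2−3)(2−6)(2−4) = (−5)·(−1)·(−4)·(−2) = 40 ≡ 1, so v_4 = 1^{−1} = 1 (mod 13).
  i = 5 (α = 4): (4−7)(4−3)(4−6)(4−2) = (−3)·1·(−2)·2 = 12 ≡ 12, so v_5 = 12^{−1} = 12 (mod 13).
  v = [5, 1, 7, 1, 12].
Step 2: syndromes of r = [1, 4, 6, 8, 0] (all sums mod 13).
  S_0 = Σ v_i r_i = 5·1 + 1·4 + 7·6 + 1·8 + 12·0 = 59 ≡ 7.
  S_1 = Σ v_i α_i r_i = 5·7·1 + 1·3·4 + 7·6·6 + 1·2·8 + 12·4·0 = 315 ≡ 3.
  α_i^2 mod 13 = [10, 9, 10, 4, 3].
  S_2 = Σ v_i α_i^2 r_i = 5·10·1 + 1·9·4 + 7·10·6 + 1·4·8 + 12·3·0 = 538 ≡ 5.
  S = (7, 3, 5) ≠ 0, so r is not a codeword (an error is present).
Step 3: locate the error. For a single error e at position i, S_ℓ = v_i·e·α_i^ℓ, so α_err = S_1/S_0.
  S_0^{−1} = 7^{−1} = 2 (mod 13), so α_err = 3·2 = 6 ≡ 6 = α_3. Error position i = 3.
  Consistency check: S_2/S_1 = 5·9 = 45 ≡ 6 = α_err ✓ (single-error assumption holds).
Step 4: error magnitude e = S_0/v_3 = S_0·∏_{j≠3}(α_3 − α_j) = 7·2 = 14 ≡ 1 (mod 13).
Step 5: correct position 3: c_3 = r_3 − e = 6 − 1 ≡ 5 (mod 13). Hence c = [1, 4, 5, 8, 0].
  Check: interpolating c through the α_i gives m(x) = 3 + 9·x (degree < 2) with m(α_i) = c_i for every i, so c is indeed a codeword.


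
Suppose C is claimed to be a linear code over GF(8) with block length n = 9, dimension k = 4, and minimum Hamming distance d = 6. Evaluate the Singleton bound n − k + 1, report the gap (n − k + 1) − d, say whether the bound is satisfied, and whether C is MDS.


Singleton RHS = n − k + 1 = 6, slack = 0, bound satisfied, MDS.

Singleton bound: d ≤ n − k + 1.
Here n = 9, k = 4, so n − k + 1 = 6.
Given d = 6, check d ≤ 6: YES.
Slack = (n − k + 1) − d = 0.
The code is MDS (slack = 0).
Description: the claimed parameters are [9, 4, 6]_8; such a code would be MDS (meets Singleton bound).


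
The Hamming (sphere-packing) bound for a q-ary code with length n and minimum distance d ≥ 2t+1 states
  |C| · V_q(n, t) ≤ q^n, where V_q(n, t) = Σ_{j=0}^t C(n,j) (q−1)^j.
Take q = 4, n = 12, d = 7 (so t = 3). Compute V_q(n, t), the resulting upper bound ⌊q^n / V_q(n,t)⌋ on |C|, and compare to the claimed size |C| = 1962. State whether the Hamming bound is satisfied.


V_q(n, t) = 6571, q^n = 16777216, Hamming bound = 2553, |C| = 1962 ≤ bound (satisfied).

Step 1: Compute V_q(n, t) = Σ_{j=0}^3 C(n, j) (q−1)^j.
  j = 0: C(12,0)·(3)^0 = 1·1 = 1.
  j = 1: C(12,1)·(3)^1 = 12·3 = 36.
  j = 2: C(12,2)·(3)^2 = 66·9 = 594.
  j = 3: C(12,3)·(3)^3 = 220·27 = 5940.
  V_q(n, t) = 1 + 36 + 594 + 5940 = 6571.
Step 2: q^n = 4^12 = 16777216.
Step 3: Hamming bound ⌊q^n / V_q(n,t)⌋ = ⌊16777216/6571⌋ = 2553.
Step 4: Compare |C| = 1962 to 2553: satisfied.
The claimed |C| lies below the Hamming bound.


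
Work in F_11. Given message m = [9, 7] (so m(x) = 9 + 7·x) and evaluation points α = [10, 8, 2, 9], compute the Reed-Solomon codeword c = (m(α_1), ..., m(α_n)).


c = [2, 10, 1, 6]

Message polynomial: m(x) = 9 + 7·x (mod 11).
For each evaluation point α_i, compute m(α_i) mod 11:
  α_1 = 10: Horner steps 7 → 2, so m(10) = 2.
  α_2 = 8: Horner steps 7 → 10, so m(8) = 10.
  α_3 = 2: Horner steps 7 → 1, so m(2) = 1.
  α_4 = 9: Horner steps 7 → 6, so m(9) = 6.
Codeword c = [2, 10, 1, 6] ∈ F_11^4.


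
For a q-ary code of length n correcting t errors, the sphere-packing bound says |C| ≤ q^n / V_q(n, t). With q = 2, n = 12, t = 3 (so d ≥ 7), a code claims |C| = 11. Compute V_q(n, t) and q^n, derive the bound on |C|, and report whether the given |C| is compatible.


V_q(n, t) = 299, q^n = 4096, Hamming bound = 13, |C| = 11 ≤ bound (satisfied).

Step 1: Compute V_q(n, t) = Σ_{j=0}^3 C(n, j) (q−1)^j.
  j = 0: C(12,0)·(1)^0 = 1·1 = 1.
  j = 1: C(12,1)·(1)^1 = 12·1 = 12.
  j = 2: C(12,2)·(1)^2 = 66·1 = 66.
  j = 3: C(12,3)·(1)^3 = 220·1 = 220.
  V_q(n, t) = 1 + 12 + 66 + 220 = 299.
Step 2: q^n = 2^12 = 4096.
Step 3: Hamming bound ⌊q^n / V_q(n,t)⌋ = ⌊4096/299⌋ = 13.
Step 4: Compare |C| = 11 to 13: satisfied.
The claimed |C| lies below the Hamming bound.


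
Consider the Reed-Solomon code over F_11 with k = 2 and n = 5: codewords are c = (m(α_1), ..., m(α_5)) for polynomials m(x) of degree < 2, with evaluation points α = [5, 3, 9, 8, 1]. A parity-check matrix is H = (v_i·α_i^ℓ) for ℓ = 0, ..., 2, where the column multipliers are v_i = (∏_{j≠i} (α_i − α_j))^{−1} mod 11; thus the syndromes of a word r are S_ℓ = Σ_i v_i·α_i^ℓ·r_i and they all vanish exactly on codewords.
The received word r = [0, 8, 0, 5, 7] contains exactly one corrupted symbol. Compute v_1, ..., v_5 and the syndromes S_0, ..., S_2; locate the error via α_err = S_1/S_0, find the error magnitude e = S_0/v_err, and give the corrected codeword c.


S = (3, 4, 9), error at position 1, error magnitude e = 2, c = [9, 8, 0, 5, 7].

Step 1: column multipliers v_i = (∏_{j≠i}(α_i − α_j))^{−1} mod 11.
  i = 1 (α = 5): (5−3)(5−9)(5−8)(5−1) = 2·(−4)·(−3)·4 = 96 ≡ 8, so v_1 = 8^{−1} = 7 (mod 11).
  i = 2 (α = 3): (3−5)(3−9)(3−8)(3−1) = (−2)·(−6)·(−5)·2 = −120 ≡ 1, so v_2 = 1^{−1} = 1 (mod 11).
  i = 3 (α = 9): (9−5)(9−3)(9−8)(9−1) = 4·6·1·8 = 192 ≡ 5, so v_3 = 5^{−1} = 9 (mod 11).
  i = 4 (α = 8): (8−5)(8−3)(8−9)(8−1) = 3·5·(−1)·7 = −105 ≡ 5, so v_4 = 5^{−1} = 9 (mod 11).
  i = 5 (α = 1): (1−5)(1−3)(1−9)(1−8) = (−4)·(−2)·(−8)·(−7) = 448 ≡ 8, so v_5 = 8^{−1} = 7 (mod 11).
  v = [7, 1, 9, 9, 7].
Step 2: syndromes of r = [0, 8, 0, 5, 7] (all sums mod 11).
  S_0 = Σ v_i r_i = 7·0 + 1·8 + 9·0 + 9·5 + 7·7 = 102 ≡ 3.
  S_1 = Σ v_i α_i r_i = 7·5·0 + 1·3·8 + 9·9·0 + 9·8·5 + 7·1·7 = 433 ≡ 4.
  α_i^2 mod 11 = [3, 9, 4, 9, 1].
  S_2 = Σ v_i α_i^2 r_i = 7·3·0 + 1·9·8 + 9·4·0 + 9·9·5 + 7·1·7 = 526 ≡ 9.
  S = (3, 4, 9) ≠ 0, so r is not a codeword (an error is present).
Step 3: locate the error. For a single error e at position i, S_ℓ = v_i·e·α_i^ℓ, so α_err = S_1/S_0.
  S_0^{−1} = 3^{−1} = 4 (mod 11), so α_err = 4·4 = 16 ≡ 5 = α_1. Error position i = 1.
  Consistency check: S_2/S_1 = 9·3 = 27 ≡ 5 = α_err ✓ (single-error assumption holds).
Step 4: error magnitude e = S_0/v_1 = S_0·∏_{j≠1}(α_1 − α_j) = 3·8 = 24 ≡ 2 (mod 11).
Step 5: correct position 1: c_1 = r_1 − e = 0 − 2 ≡ 9 (mod 11). Hence c = [9, 8, 0, 5, 7].
  Check: interpolating c through the α_i gives m(x) = 1 + 6·x (degree < 2) with m(α_i) = c_i for every i, so c is indeed a codeword.


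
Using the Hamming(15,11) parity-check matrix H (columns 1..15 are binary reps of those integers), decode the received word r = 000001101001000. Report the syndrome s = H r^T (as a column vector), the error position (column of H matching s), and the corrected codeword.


s = (0, 1, 0, 0)^T, error position = 4, corrected codeword c = 000101101001000

Compute s = H r^T mod 2 one row at a time:
  s_1 = 0 + 1 + 0 + 0 + 1 + 0 + 0 + 0 = 2 ≡ 0 (mod 2).
  s_2 = 0 + 0 + 1 + 1 + 1 + 0 + 0 + 0 = 3 ≡ 1 (mod 2).
  s_3 = 0 + 0 + 1 + 1 + 0 + 0 + 0 + 0 = 2 ≡ 0 (mod 2).
  s_4 = 0 + 0 + 0 + 1 + 1 + 0 + 0 + 0 = 2 ≡ 0 (mod 2).
s = (0, 1, 0, 0)^T — this equals column 4 of H (binary 0100), so error is at position 4.
Correct: flip bit 4 of r = 000001101001000 to get c = 000101101001000.


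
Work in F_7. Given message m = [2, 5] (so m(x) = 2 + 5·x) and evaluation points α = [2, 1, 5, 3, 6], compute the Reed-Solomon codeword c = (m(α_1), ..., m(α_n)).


c = [5, 0, 6, 3, 4]

Message polynomial: m(x) = 2 + 5·x (mod 7).
For each evaluation point α_i, compute m(α_i) mod 7:
  α_1 = 2: Horner steps 5 → 5, so m(2) = 5.
  α_2 = 1: Horner steps 5 → 0, so m(1) = 0.
  α_3 = 5: Horner steps 5 → 6, so m(5) = 6.
  α_4 = 3: Horner steps 5 → 3, so m(3) = 3.
  α_5 = 6: Horner steps 5 → 4, so m(6) = 4.
Codeword c = [5, 0, 6, 3, 4] ∈ F_7^5.


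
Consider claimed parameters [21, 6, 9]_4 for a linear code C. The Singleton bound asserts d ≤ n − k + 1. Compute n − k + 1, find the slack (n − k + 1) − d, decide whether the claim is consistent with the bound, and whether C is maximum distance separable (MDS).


Singleton RHS = n − k + 1 = 16, slack = 7, bound satisfied, not MDS.

Singleton bound: d ≤ n − k + 1.
Here n = 21, k = 6, so n − k + 1 = 16.
Given d = 9, check d ≤ 16: YES.
Slack = (n − k + 1) − d = 7.
The code is NOT MDS (slack = 7 > 0).
Description: the claimed parameters are [21, 6, 9]_4; such a code would be non-MDS.


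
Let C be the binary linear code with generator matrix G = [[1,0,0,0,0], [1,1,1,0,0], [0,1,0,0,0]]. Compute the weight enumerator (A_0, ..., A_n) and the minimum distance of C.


Weight distribution: A_0 = 1, A_1 = 3, A_2 = 3, A_3 = 1. Minimum distance d = 1.

Enumerate all 2^3 = 8 messages m ∈ F_2^3.
For each, compute codeword c = mG in F_2^5, then tally its weight.
  m = 000 → c = 00000, weight = 0.
  m = 100 → c = 10000, weight = 1.
  m = 010 → c = 11100, weight = 3.
  m = 110 → c = 01100, weight = 2.
  m = 001 → c = 01000, weight = 1.
  m = 101 → c = 11000, weight = 2.
  m = 011 → c = 10100, weight = 2.
  m = 111 → c = 00100, weight = 1.
Tally weights:
  weight 0: 1 codewords.
  weight 1: 3 codewords.
  weight 2: 3 codewords.
  weight 3: 1 codewords.
Minimum distance d = smallest w > 0 with A_w > 0 = 1.
Sanity: Σ A_w = 8 = 2^3 = 8 ✓.


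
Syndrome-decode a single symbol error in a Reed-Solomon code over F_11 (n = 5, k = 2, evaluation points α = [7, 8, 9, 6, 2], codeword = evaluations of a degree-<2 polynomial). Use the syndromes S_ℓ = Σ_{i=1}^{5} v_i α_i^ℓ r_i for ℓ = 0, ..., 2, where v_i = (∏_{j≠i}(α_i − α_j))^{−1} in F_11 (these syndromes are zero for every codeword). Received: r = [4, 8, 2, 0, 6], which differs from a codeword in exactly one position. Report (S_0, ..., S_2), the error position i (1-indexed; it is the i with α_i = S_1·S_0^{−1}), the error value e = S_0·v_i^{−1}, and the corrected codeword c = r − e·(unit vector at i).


S = (5, 1, 9), error at position 3, error magnitude e = 1, c = [4, 8, 1, 0, 6].

Step 1: column multipliers v_i = (∏_{j≠i}(α_i − α_j))^{−1} mod 11.
  i = 1 (α = 7): (7−8)(7−9)(7−6)(7−2) = (−1)·(−2)·1·5 = 10 ≡ 10, so v_1 = 10^{−1} = 10 (mod 11).
  i = 2 (α = 8): (8−7)(8−9)(8−6)(8−2) = 1·(−1)·2·6 = −12 ≡ 10, so v_2 = 10^{−1} = 10 (mod 11).
  i = 3 (α = 9): (9−7)(9−8)(9−6)(9−2) = 2·1·3·7 = 42 ≡ 9, so v_3 = 9^{−1} = 5 (mod 11).
  i = 4 (α = 6): (6−7)(6−8)(6−9)(6−2) = (−1)·(−2)·(−3)·4 = −24 ≡ 9, so v_4 = 9^{−1} = 5 (mod 11).
  i = 5 (α = 2): (2−7)(2−8)(2−9)(2−6) = (−5)·(−6)·(−7)·(−4) = 840 ≡ 4, so v_5 = 4^{−1} = 3 (mod 11).
  v = [10, 10, 5, 5, 3].
Step 2: syndromes of r = [4, 8, 2, 0, 6] (all sums mod 11).
  S_0 = Σ v_i r_i = 10·4 + 10·8 + 5·2 + 5·0 + 3·6 = 148 ≡ 5.
  S_1 = Σ v_i α_i r_i = 10·7·4 + 10·8·8 + 5·9·2 + 5·6·0 + 3·2·6 = 1046 ≡ 1.
  α_i^2 mod 11 = [5, 9, 4, 3, 4].
  S_2 = Σ v_i α_i^2 r_i = 10·5·4 + 10·9·8 + 5·4·2 + 5·3·0 + 3·4·6 = 1032 ≡ 9.
  S = (5, 1, 9) ≠ 0, so r is not a codeword (an error is present).
Step 3: locate the error. For a single error e at position i, S_ℓ = v_i·e·α_i^ℓ, so α_err = S_1/S_0.
  S_0^{−1} = 5^{−1} = 9 (mod 11), so α_err = 1·9 = 9 ≡ 9 = α_3. Error position i = 3.
  Consistency check: S_2/S_1 = 9·1 = 9 ≡ 9 = α_err ✓ (single-error assumption holds).
Step 4: error magnitude e = S_0/v_3 = S_0·∏_{j≠3}(α_3 − α_j) = 5·9 = 45 ≡ 1 (mod 11).
Step 5: correct position 3: c_3 = r_3 − e = 2 − 1 ≡ 1 (mod 11). Hence c = [4, 8, 1, 0, 6].
  Check: interpolating c through the α_i gives m(x) = 9 + 4·x (degree < 2) with m(α_i) = c_i for every i, so c is indeed a codeword.


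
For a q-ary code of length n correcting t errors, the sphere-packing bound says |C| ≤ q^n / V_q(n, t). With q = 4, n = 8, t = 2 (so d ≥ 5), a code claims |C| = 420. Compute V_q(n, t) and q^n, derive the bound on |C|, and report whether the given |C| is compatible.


V_q(n, t) = 277, q^n = 65536, Hamming bound = 236, |C| = 420 > bound (violated).

Step 1: Compute V_q(n, t) = Σ_{j=0}^2 C(n, j) (q−1)^j.
  j = 0: C(8,0)·(3)^0 = 1·1 = 1.
  j = 1: C(8,1)·(3)^1 = 8·3 = 24.
  j = 2: C(8,2)·(3)^2 = 28·9 = 252.
  V_q(n, t) = 1 + 24 + 252 = 277.
Step 2: q^n = 4^8 = 65536.
Step 3: Hamming bound ⌊q^n / V_q(n,t)⌋ = ⌊65536/277⌋ = 236.
Step 4: Compare |C| = 420 to 236: violated.
The claimed |C| lies above the Hamming bound, so no 4-ary code of length 8 with d ≥ 5 can have 420 codewords.


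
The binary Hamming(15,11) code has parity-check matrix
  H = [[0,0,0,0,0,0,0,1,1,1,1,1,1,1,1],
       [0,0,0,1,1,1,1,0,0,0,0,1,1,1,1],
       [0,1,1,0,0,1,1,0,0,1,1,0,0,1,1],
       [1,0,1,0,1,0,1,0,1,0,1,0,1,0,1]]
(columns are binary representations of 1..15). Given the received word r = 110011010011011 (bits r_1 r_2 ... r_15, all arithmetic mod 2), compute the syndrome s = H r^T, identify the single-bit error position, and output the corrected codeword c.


s = (1, 1, 1, 0)^T, error position = 14, corrected codeword c = 110011010011001

Compute s = H r^T mod 2 one row at a time:
  s_1 = 1 + 0 + 0 + 1 + 1 + 0 + 1 + 1 = 5 ≡ 1 (mod 2).
  s_2 = 0 + 1 + 1 + 0 + 1 + 0 + 1 + 1 = 5 ≡ 1 (mod 2).
  s_3 = 1 + 0 + 1 + 0 + 0 + 1 + 1 + 1 = 5 ≡ 1 (mod 2).
  s_4 = 1 + 0 + 1 + 0 + 0 + 1 + 0 + 1 = 4 ≡ 0 (mod 2).
s = (1, 1, 1, 0)^T — this equals column 14 of H (binary 1110), so error is at position 14.
Correct: flip bit 14 of r = 110011010011011 to get c = 110011010011001.


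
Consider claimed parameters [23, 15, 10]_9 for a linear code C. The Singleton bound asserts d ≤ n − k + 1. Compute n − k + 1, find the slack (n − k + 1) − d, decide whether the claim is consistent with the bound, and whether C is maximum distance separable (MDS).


Singleton RHS = n − k + 1 = 9, slack = -1, bound violated (no such code; not MDS).

Singleton bound: d ≤ n − k + 1.
Here n = 23, k = 15, so n − k + 1 = 9.
Given d = 10, check d ≤ 9: NO.
Slack = (n − k + 1) − d = -1.
The slack is negative: d = 10 exceeds n − k + 1 = 9 by 1, so the Singleton bound is violated and no linear [23, 15, 10]_9 code can exist. In particular it is not MDS (MDS requires d = n − k + 1 exactly).
Description: the claimed parameters are [23, 15, 10]_9; such a code would be impossible (violates the Singleton bound).


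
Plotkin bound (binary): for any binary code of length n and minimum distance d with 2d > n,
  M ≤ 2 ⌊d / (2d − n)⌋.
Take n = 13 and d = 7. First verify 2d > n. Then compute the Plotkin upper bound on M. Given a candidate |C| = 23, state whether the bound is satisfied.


Plotkin bound M ≤ 14; given |C| = 23 > bound (violated).

Check applicability: 2d = 14, n = 13.
2d − n = 1 > 0, so Plotkin applies.
Compute d/(2d−n) = 7/1 ≈ 7.0000.
⌊d/(2d−n)⌋ = 7.
Plotkin bound: M ≤ 2·7 = 14.
Given |C| = 23, check: VIOLATED.
This |C| is above the Plotkin bound, so no binary code with n = 13, d = 7 and 23 codewords exists.


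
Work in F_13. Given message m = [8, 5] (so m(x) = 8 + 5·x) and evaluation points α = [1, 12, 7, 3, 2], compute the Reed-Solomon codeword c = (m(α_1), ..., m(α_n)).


c = [0, 3, 4, 10, 5]

Message polynomial: m(x) = 8 + 5·x (mod 13).
For each evaluation point α_i, compute m(α_i) mod 13:
  α_1 = 1: Horner steps 5 → 0, so m(1) = 0.
  α_2 = 12: Horner steps 5 → 3, so m(12) = 3.
  α_3 = 7: Horner steps 5 → 4, so m(7) = 4.
  α_4 = 3: Horner steps 5 → 10, so m(3) = 10.
  α_5 = 2: Horner steps 5 → 5, so m(2) = 5.
Codeword c = [0, 3, 4, 10, 5] ∈ F_13^5.


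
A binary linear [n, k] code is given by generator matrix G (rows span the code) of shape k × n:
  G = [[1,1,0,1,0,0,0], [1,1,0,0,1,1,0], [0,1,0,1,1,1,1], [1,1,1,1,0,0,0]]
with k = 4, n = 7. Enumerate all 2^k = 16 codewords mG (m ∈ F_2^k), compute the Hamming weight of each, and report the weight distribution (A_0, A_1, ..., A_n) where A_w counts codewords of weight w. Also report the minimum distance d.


Weight distribution: A_0 = 1, A_1 = 1, A_2 = 1, A_3 = 4, A_4 = 5, A_5 = 3, A_6 = 1. Minimum distance d = 1.

Enumerate all 2^4 = 16 messages m ∈ F_2^4.
For each, compute codeword c = mG in F_2^7, then tally its weight.
  m = 0000 → c = 0000000, weight = 0.
  m = 1000 → c = 1101000, weight = 3.
  m = 0100 → c = 1100110, weight = 4.
  m = 1100 → c = 0001110, weight = 3.
  m = 0010 → c = 0101111, weight = 5.
  m = 1010 → c = 1000111, weight = 4.
  m = 0110 → c = 1001001, weight = 3.
  m = 1110 → c = 0100001, weight = 2.
  m = 0001 → c = 1111000, weight = 4.
  m = 1001 → c = 0010000, weight = 1.
  m = 0101 → c = 0011110, weight = 4.
  m = 1101 → c = 1110110, weight = 5.
  m = 0011 → c = 1010111, weight = 5.
  m = 1011 → c = 0111111, weight = 6.
  m = 0111 → c = 0110001, weight = 3.
  m = 1111 → c = 1011001, weight = 4.
Tally weights:
  weight 0: 1 codewords.
  weight 1: 1 codewords.
  weight 2: 1 codewords.
  weight 3: 4 codewords.
  weight 4: 5 codewords.
  weight 5: 3 codewords.
  weight 6: 1 codewords.
Minimum distance d = smallest w > 0 with A_w > 0 = 1.
Sanity: Σ A_w = 16 = 2^4 = 16 ✓.


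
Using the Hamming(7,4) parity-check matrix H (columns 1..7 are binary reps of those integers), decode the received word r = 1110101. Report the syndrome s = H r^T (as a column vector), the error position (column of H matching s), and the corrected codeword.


s = (0, 1, 0)^T, error position = 2, corrected codeword c = 1010101

Compute s = H r^T mod 2 one row at a time:
  s_1 = 0 + 1 + 0 + 1 = 2 ≡ 0 (mod 2).
  s_2 = 1 + 1 + 0 + 1 = 3 ≡ 1 (mod 2).
  s_3 = 1 + 1 + 1 + 1 = 4 ≡ 0 (mod 2).
s = (0, 1, 0)^T — this equals column 2 of H (binary 010), so error is at position 2.
Correct: flip bit 2 of r = 1110101 to get c = 1010101.


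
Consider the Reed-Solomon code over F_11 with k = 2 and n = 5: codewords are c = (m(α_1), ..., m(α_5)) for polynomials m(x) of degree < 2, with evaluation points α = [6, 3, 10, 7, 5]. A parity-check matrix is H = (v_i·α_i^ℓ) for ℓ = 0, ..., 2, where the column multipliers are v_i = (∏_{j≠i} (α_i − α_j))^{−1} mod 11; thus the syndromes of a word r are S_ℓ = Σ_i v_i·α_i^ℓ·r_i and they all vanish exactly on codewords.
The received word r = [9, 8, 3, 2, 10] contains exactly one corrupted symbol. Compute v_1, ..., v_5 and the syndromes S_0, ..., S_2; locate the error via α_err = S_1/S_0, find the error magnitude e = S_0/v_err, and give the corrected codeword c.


S = (8, 7, 2), error at position 5, error magnitude e = 5, c = [9, 8, 3, 2, 5].

Step 1: column multipliers v_i = (∏_{j≠i}(α_i − α_j))^{−1} mod 11.
  i = 1 (α = 6): (6−3)(6−10)(6−7)(6−5) = 3·(−4)·(−1)·1 = 12 ≡ 1, so v_1 = 1^{−1} = 1 (mod 11).
  i = 2 (α = 3): (3−6)(3−10)(3−7)(3−5) = (−3)·(−7)·(−4)·(−2) = 168 ≡ 3, so v_2 = 3^{−1} = 4 (mod 11).
  i = 3 (α = 10): (10−6)(10−3)(10−7)(10−5) = 4·7·3·5 = 420 ≡ 2, so v_3 = 2^{−1} = 6 (mod 11).
  i = 4 (α = 7): (7−6)(7−3)(7−10)(7−5) = 1·4·(−3)·2 = −24 ≡ 9, so v_4 = 9^{−1} = 5 (mod 11).
  i = 5 (α = 5): (5−6)(5−3)(5−10)(5−7) = (−1)·2·(−5)·(−2) = −20 ≡ 2, so v_5 = 2^{−1} = 6 (mod 11).
  v = [1, 4, 6, 5, 6].
Step 2: syndromes of r = [9, 8, 3, 2, 10] (all sums mod 11).
  S_0 = Σ v_i r_i = 1·9 + 4·8 + 6·3 + 5·2 + 6·10 = 129 ≡ 8.
  S_1 = Σ v_i α_i r_i = 1·6·9 + 4·3·8 + 6·10·3 + 5·7·2 + 6·5·10 = 700 ≡ 7.
  α_i^2 mod 11 = [3, 9, 1, 5, 3].
  S_2 = Σ v_i α_i^2 r_i = 1·3·9 + 4·9·8 + 6·1·3 + 5·5·2 + 6·3·10 = 563 ≡ 2.
  S = (8, 7, 2) ≠ 0, so r is not a codeword (an error is present).
Step 3: locate the error. For a single error e at position i, S_ℓ = v_i·e·α_i^ℓ, so α_err = S_1/S_0.
  S_0^{−1} = 8^{−1} = 7 (mod 11), so α_err = 7·7 = 49 ≡ 5 = α_5. Error position i = 5.
  Consistency check: S_2/S_1 = 2·8 = 16 ≡ 5 = α_err ✓ (single-error assumption holds).
Step 4: error magnitude e = S_0/v_5 = S_0·∏_{j≠5}(α_5 − α_j) = 8·2 = 16 ≡ 5 (mod 11).
Step 5: correct position 5: c_5 = r_5 − e = 10 − 5 ≡ 5 (mod 11). Hence c = [9, 8, 3, 2, 5].
  Check: interpolating c through the α_i gives m(x) = 7 + 4·x (degree < 2) with m(α_i) = c_i for every i, so c is indeed a codeword.


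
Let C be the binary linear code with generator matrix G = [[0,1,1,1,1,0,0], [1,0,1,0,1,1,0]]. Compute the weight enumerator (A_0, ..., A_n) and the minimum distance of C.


Weight distribution: A_0 = 1, A_4 = 3. Minimum distance d = 4.

Enumerate all 2^2 = 4 messages m ∈ F_2^2.
For each, compute codeword c = mG in F_2^7, then tally its weight.
  m = 00 → c = 0000000, weight = 0.
  m = 10 → c = 0111100, weight = 4.
  m = 01 → c = 1010110, weight = 4.
  m = 11 → c = 1101010, weight = 4.
Tally weights:
  weight 0: 1 codewords.
  weight 4: 3 codewords.
Minimum distance d = smallest w > 0 with A_w > 0 = 4.
Sanity: Σ A_w = 4 = 2^2 = 4 ✓.


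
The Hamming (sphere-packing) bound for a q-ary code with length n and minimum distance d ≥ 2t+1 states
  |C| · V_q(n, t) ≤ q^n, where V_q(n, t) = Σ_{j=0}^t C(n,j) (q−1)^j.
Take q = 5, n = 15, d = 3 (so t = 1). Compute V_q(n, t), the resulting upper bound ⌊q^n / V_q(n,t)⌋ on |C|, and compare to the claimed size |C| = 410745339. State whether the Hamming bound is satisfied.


V_q(n, t) = 61, q^n = 30517578125, Hamming bound = 500288165, |C| = 410745339 ≤ bound (satisfied).

Step 1: Compute V_q(n, t) = Σ_{j=0}^1 C(n, j) (q−1)^j.
  j = 0: C(15,0)·(4)^0 = 1·1 = 1.
  j = 1: C(15,1)·(4)^1 = 15·4 = 60.
  V_q(n, t) = 1 + 60 = 61.
Step 2: q^n = 5^15 = 30517578125.
Step 3: Hamming bound ⌊q^n / V_q(n,t)⌋ = ⌊30517578125/61⌋ = 500288165.
Step 4: Compare |C| = 410745339 to 500288165: satisfied.
The claimed |C| lies below the Hamming bound.


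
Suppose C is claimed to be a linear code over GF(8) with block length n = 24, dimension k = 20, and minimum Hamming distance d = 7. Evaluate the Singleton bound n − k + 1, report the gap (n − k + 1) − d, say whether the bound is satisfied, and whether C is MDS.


Singleton RHS = n − k + 1 = 5, slack = -2, bound violated (no such code; not MDS).

Singleton bound: d ≤ n − k + 1.
Here n = 24, k = 20, so n − k + 1 = 5.
Given d = 7, check d ≤ 5: NO.
Slack = (n − k + 1) − d = -2.
The slack is negative: d = 7 exceeds n − k + 1 = 5 by 2, so the Singleton bound is violated and no linear [24, 20, 7]_8 code can exist. In particular it is not MDS (MDS requires d = n − k + 1 exactly).
Description: the claimed parameters are [24, 20, 7]_8; such a code would be impossible (violates the Singleton bound).


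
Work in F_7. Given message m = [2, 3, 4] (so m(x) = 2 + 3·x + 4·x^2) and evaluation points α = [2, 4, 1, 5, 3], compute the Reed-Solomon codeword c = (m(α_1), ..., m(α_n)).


c = [3, 1, 2, 5, 5]

Message polynomial: m(x) = 2 + 3·x + 4·x^2 (mod 7).
For each evaluation point α_i, compute m(α_i) mod 7:
  α_1 = 2: Horner steps 4 → 4 → 3, so m(2) = 3.
  α_2 = 4: Horner steps 4 → 5 → 1, so m(4) = 1.
  α_3 = 1: Horner steps 4 → 0 → 2, so m(1) = 2.
  α_4 = 5: Horner steps 4 → 2 → 5, so m(5) = 5.
  α_5 = 3: Horner steps 4 → 1 → 5, so m(3) = 5.
Codeword c = [3, 1, 2, 5, 5] ∈ F_7^5.


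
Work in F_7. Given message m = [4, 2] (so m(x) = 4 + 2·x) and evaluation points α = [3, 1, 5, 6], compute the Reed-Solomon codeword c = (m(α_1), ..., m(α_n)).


c = [3, 6, 0, 2]

Message polynomial: m(x) = 4 + 2·x (mod 7).
For each evaluation point α_i, compute m(α_i) mod 7:
  α_1 = 3: Horner steps 2 → 3, so m(3) = 3.
  α_2 = 1: Horner steps 2 → 6, so m(1) = 6.
  α_3 = 5: Horner steps 2 → 0, so m(5) = 0.
  α_4 = 6: Horner steps 2 → 2, so m(6) = 2.
Codeword c = [3, 6, 0, 2] ∈ F_7^4.


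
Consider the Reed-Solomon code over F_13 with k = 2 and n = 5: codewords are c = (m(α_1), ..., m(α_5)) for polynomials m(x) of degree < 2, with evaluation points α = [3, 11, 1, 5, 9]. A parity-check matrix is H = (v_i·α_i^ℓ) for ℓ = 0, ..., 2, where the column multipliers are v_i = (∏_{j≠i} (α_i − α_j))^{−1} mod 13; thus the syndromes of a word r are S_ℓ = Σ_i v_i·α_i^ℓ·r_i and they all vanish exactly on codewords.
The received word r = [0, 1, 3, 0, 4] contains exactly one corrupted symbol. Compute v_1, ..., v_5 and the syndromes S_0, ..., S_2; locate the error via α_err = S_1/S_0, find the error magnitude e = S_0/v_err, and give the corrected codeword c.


S = (12, 8, 1), error at position 4, error magnitude e = 3, c = [0, 1, 3, 10, 4].

Step 1: column multipliers v_i = (∏_{j≠i}(α_i − α_j))^{−1} mod 13.
  i = 1 (α = 3): (3−11)(3−1)(3−5)(3−9) = (−8)·2·(−2)·(−6) = −192 ≡ 3, so v_1 = 3^{−1} = 9 (mod 13).
  i = 2 (α = 11): (11−3)(11−1)(11−5)(11−9) = 8·10·6·2 = 960 ≡ 11, so v_2 = 11^{−1} = 6 (mod 13).
  i = 3 (α = 1): (1−3)(1−11)(1−5)(1−9) = (−2)·(−10)·(−4)·(−8) = 640 ≡ 3, so v_3 = 3^{−1} = 9 (mod 13).
  i = 4 (α = 5): (5−3)(5−11)(5−1)(5−9) = 2·(−6)·4·(−4) = 192 ≡ 10, so v_4 = 10^{−1} = 4 (mod 13).
  i = 5 (α = 9): (9−3)(9−11)(9−1)(9−5) = 6·(−2)·8·4 = −384 ≡ 6, so v_5 = 6^{−1} = 11 (mod 13).
  v = [9, 6, 9, 4, 11].
Step 2: syndromes of r = [0, 1, 3, 0, 4] (all sums mod 13).
  S_0 = Σ v_i r_i = 9·0 + 6·1 + 9·3 + 4·0 + 11·4 = 77 ≡ 12.
  S_1 = Σ v_i α_i r_i = 9·3·0 + 6·11·1 + 9·1·3 + 4·5·0 + 11·9·4 = 489 ≡ 8.
  α_i^2 mod 13 = [9, 4, 1, 12, 3].
  S_2 = Σ v_i α_i^2 r_i = 9·9·0 + 6·4·1 + 9·1·3 + 4·12·0 + 11·3·4 = 183 ≡ 1.
  S = (12, 8, 1) ≠ 0, so r is not a codeword (an error is present).
Step 3: locate the error. For a single error e at position i, S_ℓ = v_i·e·α_i^ℓ, so α_err = S_1/S_0.
  S_0^{−1} = 12^{−1} = 12 (mod 13), so α_err = 8·12 = 96 ≡ 5 = α_4. Error position i = 4.
  Consistency check: S_2/S_1 = 1·5 = 5 ≡ 5 = α_err ✓ (single-error assumption holds).
Step 4: error magnitude e = S_0/v_4 = S_0·∏_{j≠4}(α_4 − α_j) = 12·10 = 120 ≡ 3 (mod 13).
Step 5: correct position 4: c_4 = r_4 − e = 0 − 3 ≡ 10 (mod 13). Hence c = [0, 1, 3, 10, 4].
  Check: interpolating c through the α_i gives m(x) = 11 + 5·x (degree < 2) with m(α_i) = c_i for every i, so c is indeed a codeword.


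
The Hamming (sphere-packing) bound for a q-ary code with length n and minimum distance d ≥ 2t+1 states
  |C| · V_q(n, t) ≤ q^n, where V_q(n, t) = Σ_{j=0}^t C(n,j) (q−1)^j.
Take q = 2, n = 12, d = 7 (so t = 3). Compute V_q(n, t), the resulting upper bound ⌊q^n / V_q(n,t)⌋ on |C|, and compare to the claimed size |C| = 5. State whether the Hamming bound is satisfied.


V_q(n, t) = 299, q^n = 4096, Hamming bound = 13, |C| = 5 ≤ bound (satisfied).

Step 1: Compute V_q(n, t) = Σ_{j=0}^3 C(n, j) (q−1)^j.
  j = 0: C(12,0)·(1)^0 = 1·1 = 1.
  j = 1: C(12,1)·(1)^1 = 12·1 = 12.
  j = 2: C(12,2)·(1)^2 = 66·1 = 66.
  j = 3: C(12,3)·(1)^3 = 220·1 = 220.
  V_q(n, t) = 1 + 12 + 66 + 220 = 299.
Step 2: q^n = 2^12 = 4096.
Step 3: Hamming bound ⌊q^n / V_q(n,t)⌋ = ⌊4096/299⌋ = 13.
Step 4: Compare |C| = 5 to 13: satisfied.
The claimed |C| lies below the Hamming bound.


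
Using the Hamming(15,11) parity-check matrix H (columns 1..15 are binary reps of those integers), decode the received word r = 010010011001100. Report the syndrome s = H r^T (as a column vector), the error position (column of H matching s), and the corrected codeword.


s = (0, 1, 1, 1)^T, error position = 7, corrected codeword c = 010010111001100

Compute s = H r^T mod 2 one row at a time:
  s_1 = 1 + 1 + 0 + 0 + 1 + 1 + 0 + 0 = 4 ≡ 0 (mod 2).
  s_2 = 0 + 1 + 0 + 0 + 1 + 1 + 0 + 0 = 3 ≡ 1 (mod 2).
  s_3 = 1 + 0 + 0 + 0 + 0 + 0 + 0 + 0 = 1 ≡ 1 (mod 2).
  s_4 = 0 + 0 + 1 + 0 + 1 + 0 + 1 + 0 = 3 ≡ 1 (mod 2).
s = (0, 1, 1, 1)^T — this equals column 7 of H (binary 0111), so error is at position 7.
Correct: flip bit 7 of r = 010010011001100 to get c = 010010111001100.


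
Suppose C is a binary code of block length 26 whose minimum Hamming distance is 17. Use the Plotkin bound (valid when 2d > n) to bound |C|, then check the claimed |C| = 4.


Plotkin bound M ≤ 4; given |C| = 4 ≤ bound (satisfied).

Check applicability: 2d = 34, n = 26.
2d − n = 8 > 0, so Plotkin applies.
Compute d/(2d−n) = 17/8 ≈ 2.1250.
⌊d/(2d−n)⌋ = 2.
Plotkin bound: M ≤ 2·2 = 4.
Given |C| = 4, check: satisfied.
This |C| is at the Plotkin bound.


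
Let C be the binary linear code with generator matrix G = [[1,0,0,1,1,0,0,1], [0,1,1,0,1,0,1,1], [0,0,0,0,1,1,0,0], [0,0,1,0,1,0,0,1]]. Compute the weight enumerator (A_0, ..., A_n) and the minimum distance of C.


Weight distribution: A_0 = 1, A_2 = 2, A_3 = 3, A_4 = 3, A_5 = 4, A_6 = 2, A_7 = 1. Minimum distance d = 2.

Enumerate all 2^4 = 16 messages m ∈ F_2^4.
For each, compute codeword c = mG in F_2^8, then tally its weight.
  m = 0000 → c = 00000000, weight = 0.
  m = 1000 → c = 10011001, weight = 4.
  m = 0100 → c = 01101011, weight = 5.
  m = 1100 → c = 11110010, weight = 5.
  m = 0010 → c = 00001100, weight = 2.
  m = 1010 → c = 10010101, weight = 4.
  m = 0110 → c = 01100111, weight = 5.
  m = 1110 → c = 11111110, weight = 7.
  m = 0001 → c = 00101001, weight = 3.
  m = 1001 → c = 10110000, weight = 3.
  m = 0101 → c = 01000010, weight = 2.
  m = 1101 → c = 11011011, weight = 6.
  m = 0011 → c = 00100101, weight = 3.
  m = 1011 → c = 10111100, weight = 5.
  m = 0111 → c = 01001110, weight = 4.
  m = 1111 → c = 11010111, weight = 6.
Tally weights:
  weight 0: 1 codewords.
  weight 2: 2 codewords.
  weight 3: 3 codewords.
  weight 4: 3 codewords.
  weight 5: 4 codewords.
  weight 6: 2 codewords.
  weight 7: 1 codewords.
Minimum distance d = smallest w > 0 with A_w > 0 = 2.
Sanity: Σ A_w = 16 = 2^4 = 16 ✓.
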